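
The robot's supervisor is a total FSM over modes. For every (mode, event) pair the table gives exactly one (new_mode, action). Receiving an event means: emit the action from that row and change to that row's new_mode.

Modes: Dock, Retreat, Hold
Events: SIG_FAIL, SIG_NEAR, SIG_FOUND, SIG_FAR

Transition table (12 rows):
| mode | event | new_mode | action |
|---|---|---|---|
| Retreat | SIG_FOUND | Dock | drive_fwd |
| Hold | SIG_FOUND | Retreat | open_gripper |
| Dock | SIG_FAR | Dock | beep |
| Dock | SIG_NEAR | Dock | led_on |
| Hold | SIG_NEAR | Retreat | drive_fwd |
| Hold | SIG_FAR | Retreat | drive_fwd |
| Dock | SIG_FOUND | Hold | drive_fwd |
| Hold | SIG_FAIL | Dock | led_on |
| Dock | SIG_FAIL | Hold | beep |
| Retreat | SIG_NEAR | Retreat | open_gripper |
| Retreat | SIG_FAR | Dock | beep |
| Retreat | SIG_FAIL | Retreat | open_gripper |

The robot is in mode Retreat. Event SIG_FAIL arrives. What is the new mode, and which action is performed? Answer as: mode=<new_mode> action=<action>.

current mode = Retreat; filter table to that mode:
  (Retreat, SIG_FOUND) → (Dock, drive_fwd)
  (Retreat, SIG_NEAR) → (Retreat, open_gripper)
  (Retreat, SIG_FAR) → (Dock, beep)
  (Retreat, SIG_FAIL) → (Retreat, open_gripper)  ← event matches
event = SIG_FAIL selects (Retreat, open_gripper)

mode=Retreat action=open_gripper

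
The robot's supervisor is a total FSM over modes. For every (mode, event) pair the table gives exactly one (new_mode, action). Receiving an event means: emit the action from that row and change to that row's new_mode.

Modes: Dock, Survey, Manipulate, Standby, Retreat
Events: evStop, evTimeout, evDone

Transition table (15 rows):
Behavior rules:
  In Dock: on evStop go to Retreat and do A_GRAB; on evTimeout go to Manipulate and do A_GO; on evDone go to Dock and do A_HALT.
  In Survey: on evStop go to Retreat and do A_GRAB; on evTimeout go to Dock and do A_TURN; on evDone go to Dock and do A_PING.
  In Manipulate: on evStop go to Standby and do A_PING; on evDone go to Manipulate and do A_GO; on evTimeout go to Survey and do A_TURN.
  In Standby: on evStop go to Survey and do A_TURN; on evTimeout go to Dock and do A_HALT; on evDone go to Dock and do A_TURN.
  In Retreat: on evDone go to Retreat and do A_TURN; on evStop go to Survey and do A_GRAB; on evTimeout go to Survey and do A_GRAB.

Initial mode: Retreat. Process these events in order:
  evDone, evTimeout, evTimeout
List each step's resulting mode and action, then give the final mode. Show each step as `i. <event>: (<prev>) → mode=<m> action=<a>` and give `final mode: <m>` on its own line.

1. evDone: (Retreat) → mode=Retreat action=A_TURN
2. evTimeout: (Retreat) → mode=Survey action=A_GRAB
3. evTimeout: (Survey) → mode=Dock action=A_TURN

final mode: Dock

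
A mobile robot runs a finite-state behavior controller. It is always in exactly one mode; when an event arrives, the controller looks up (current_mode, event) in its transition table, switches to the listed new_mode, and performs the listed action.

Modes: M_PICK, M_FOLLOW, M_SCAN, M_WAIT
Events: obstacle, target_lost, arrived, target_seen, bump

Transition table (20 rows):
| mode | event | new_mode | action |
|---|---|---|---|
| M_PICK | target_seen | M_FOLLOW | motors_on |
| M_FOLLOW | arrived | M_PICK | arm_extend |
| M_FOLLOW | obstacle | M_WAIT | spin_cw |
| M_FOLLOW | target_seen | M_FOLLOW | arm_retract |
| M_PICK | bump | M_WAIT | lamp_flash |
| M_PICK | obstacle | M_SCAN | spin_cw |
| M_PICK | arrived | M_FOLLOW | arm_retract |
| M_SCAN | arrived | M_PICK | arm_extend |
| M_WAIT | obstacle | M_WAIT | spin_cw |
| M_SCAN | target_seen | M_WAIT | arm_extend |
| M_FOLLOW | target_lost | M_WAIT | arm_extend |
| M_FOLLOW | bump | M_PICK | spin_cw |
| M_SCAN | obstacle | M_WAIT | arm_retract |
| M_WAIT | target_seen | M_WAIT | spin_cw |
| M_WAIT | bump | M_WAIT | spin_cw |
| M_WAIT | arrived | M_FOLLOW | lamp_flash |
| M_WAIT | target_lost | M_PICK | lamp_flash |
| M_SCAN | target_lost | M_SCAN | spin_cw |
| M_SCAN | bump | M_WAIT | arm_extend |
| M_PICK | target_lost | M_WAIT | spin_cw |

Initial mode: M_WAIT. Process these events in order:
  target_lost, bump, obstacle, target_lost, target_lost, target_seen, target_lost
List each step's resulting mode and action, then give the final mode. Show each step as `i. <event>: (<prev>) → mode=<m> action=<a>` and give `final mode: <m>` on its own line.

1. target_lost: (M_WAIT) → mode=M_PICK action=lamp_flash
2. bump: (M_PICK) → mode=M_WAIT action=lamp_flash
3. obstacle: (M_WAIT) → mode=M_WAIT action=spin_cw
4. target_lost: (M_WAIT) → mode=M_PICK action=lamp_flash
5. target_lost: (M_PICK) → mode=M_WAIT action=spin_cw
6. target_seen: (M_WAIT) → mode=M_WAIT action=spin_cw
7. target_lost: (M_WAIT) → mode=M_PICK action=lamp_flash

final mode: M_PICK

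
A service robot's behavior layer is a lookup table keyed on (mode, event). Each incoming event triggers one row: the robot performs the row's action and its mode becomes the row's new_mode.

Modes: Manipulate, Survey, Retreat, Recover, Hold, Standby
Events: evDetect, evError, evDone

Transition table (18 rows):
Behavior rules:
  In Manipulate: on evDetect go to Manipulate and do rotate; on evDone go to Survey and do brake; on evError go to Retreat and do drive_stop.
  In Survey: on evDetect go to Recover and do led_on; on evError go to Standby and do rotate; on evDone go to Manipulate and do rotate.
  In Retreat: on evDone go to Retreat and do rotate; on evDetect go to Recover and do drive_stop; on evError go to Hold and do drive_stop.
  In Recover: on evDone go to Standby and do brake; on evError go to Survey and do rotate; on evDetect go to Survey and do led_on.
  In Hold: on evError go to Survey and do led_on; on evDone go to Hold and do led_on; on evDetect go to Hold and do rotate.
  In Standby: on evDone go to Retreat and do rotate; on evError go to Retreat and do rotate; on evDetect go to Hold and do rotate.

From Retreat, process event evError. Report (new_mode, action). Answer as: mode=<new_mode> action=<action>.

mode=Hold action=drive_stop

current mode = Retreat; filter table to that mode:
  (Retreat, evDone) → (Retreat, rotate)
  (Retreat, evDetect) → (Recover, drive_stop)
  (Retreat, evError) → (Hold, drive_stop)  ← event matches
event = evError selects (Hold, drive_stop)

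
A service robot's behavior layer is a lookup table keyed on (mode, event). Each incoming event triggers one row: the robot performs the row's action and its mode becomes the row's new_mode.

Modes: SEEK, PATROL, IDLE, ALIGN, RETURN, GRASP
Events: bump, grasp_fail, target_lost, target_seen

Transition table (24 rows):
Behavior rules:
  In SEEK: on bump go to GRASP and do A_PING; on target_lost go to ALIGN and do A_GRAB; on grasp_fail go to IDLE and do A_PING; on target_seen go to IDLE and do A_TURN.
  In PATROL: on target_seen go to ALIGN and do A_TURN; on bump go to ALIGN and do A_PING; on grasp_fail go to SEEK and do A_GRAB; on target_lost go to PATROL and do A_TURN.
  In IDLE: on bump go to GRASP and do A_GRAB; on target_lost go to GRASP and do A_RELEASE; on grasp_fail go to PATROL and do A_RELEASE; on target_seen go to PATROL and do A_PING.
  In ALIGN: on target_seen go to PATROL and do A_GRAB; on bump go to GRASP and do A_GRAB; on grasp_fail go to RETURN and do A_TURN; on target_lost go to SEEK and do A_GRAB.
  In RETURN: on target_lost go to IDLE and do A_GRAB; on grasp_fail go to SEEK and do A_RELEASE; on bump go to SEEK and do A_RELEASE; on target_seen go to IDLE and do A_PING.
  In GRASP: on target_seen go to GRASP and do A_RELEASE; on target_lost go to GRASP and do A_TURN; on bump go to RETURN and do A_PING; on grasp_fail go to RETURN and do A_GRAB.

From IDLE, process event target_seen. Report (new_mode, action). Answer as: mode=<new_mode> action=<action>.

current mode = IDLE; filter table to that mode:
  (IDLE, bump) → (GRASP, A_GRAB)
  (IDLE, target_lost) → (GRASP, A_RELEASE)
  (IDLE, grasp_fail) → (PATROL, A_RELEASE)
  (IDLE, target_seen) → (PATROL, A_PING)  ← event matches
event = target_seen selects (PATROL, A_PING)

mode=PATROL action=A_PING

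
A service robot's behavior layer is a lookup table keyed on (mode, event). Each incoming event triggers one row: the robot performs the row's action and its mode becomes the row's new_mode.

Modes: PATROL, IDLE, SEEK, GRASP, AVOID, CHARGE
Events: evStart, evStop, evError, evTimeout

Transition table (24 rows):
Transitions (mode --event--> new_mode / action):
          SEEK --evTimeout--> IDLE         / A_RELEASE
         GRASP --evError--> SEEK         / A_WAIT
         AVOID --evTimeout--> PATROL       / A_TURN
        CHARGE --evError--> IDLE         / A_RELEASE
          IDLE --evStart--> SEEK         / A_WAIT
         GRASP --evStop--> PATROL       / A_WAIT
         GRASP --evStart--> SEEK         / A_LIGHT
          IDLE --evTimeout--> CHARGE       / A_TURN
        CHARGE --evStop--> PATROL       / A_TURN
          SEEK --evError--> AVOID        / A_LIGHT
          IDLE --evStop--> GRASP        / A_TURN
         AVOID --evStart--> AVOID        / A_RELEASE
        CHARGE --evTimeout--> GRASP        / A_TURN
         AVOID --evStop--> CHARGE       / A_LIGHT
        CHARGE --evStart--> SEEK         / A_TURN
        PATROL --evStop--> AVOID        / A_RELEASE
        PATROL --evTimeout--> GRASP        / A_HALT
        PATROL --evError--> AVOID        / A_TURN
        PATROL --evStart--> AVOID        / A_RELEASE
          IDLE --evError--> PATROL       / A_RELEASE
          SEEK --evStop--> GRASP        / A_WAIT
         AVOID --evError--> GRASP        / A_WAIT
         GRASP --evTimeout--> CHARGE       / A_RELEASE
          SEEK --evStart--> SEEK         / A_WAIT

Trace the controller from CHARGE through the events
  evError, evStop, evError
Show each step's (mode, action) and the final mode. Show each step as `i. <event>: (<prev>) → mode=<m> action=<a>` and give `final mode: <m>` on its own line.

1. evError: (CHARGE) → mode=IDLE action=A_RELEASE
2. evStop: (IDLE) → mode=GRASP action=A_TURN
3. evError: (GRASP) → mode=SEEK action=A_WAIT

final mode: SEEK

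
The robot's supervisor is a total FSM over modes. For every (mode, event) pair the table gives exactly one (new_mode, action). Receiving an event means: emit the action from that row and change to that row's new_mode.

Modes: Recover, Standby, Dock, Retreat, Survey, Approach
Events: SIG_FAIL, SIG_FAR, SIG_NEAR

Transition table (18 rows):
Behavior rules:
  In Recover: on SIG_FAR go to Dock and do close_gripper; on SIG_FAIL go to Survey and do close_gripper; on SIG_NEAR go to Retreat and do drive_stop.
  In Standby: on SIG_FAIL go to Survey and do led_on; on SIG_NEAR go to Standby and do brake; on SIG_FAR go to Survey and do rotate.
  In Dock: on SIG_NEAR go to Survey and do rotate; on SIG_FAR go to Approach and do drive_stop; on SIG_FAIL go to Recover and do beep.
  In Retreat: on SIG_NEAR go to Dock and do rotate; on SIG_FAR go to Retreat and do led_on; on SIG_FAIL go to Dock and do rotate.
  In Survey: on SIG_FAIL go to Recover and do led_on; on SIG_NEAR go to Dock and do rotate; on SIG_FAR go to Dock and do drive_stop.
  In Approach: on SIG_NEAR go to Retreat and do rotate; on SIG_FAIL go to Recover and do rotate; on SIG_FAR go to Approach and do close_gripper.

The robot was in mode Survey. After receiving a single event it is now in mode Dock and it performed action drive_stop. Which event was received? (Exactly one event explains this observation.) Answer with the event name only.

SIG_FAR

try SIG_FAIL: (Survey, SIG_FAIL) → (Recover, led_on)
try SIG_FAR: (Survey, SIG_FAR) → (Dock, drive_stop)  ← matches
try SIG_NEAR: (Survey, SIG_NEAR) → (Dock, rotate)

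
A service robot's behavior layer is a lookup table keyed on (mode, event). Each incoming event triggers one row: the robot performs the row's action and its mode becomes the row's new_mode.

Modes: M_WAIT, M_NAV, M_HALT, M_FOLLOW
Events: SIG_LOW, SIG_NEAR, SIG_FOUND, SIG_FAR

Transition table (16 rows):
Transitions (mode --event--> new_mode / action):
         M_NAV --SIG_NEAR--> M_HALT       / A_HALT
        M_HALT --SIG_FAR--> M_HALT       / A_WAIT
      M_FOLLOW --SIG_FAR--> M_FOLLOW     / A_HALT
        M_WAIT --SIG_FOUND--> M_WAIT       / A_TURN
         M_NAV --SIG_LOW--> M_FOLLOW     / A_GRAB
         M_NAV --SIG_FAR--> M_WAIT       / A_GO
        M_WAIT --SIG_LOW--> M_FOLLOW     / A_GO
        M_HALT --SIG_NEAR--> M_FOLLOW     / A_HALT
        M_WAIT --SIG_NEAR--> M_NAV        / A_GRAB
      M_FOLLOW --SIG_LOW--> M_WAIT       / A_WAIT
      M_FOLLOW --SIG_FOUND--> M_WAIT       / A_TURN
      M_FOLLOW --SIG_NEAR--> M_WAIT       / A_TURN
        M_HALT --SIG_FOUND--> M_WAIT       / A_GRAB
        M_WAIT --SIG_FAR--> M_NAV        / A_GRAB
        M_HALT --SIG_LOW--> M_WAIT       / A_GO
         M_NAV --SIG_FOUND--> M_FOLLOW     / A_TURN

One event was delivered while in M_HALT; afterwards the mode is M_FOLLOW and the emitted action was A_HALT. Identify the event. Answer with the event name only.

SIG_NEAR

try SIG_LOW: (M_HALT, SIG_LOW) → (M_WAIT, A_GO)
try SIG_NEAR: (M_HALT, SIG_NEAR) → (M_FOLLOW, A_HALT)  ← matches
try SIG_FOUND: (M_HALT, SIG_FOUND) → (M_WAIT, A_GRAB)
try SIG_FAR: (M_HALT, SIG_FAR) → (M_HALT, A_WAIT)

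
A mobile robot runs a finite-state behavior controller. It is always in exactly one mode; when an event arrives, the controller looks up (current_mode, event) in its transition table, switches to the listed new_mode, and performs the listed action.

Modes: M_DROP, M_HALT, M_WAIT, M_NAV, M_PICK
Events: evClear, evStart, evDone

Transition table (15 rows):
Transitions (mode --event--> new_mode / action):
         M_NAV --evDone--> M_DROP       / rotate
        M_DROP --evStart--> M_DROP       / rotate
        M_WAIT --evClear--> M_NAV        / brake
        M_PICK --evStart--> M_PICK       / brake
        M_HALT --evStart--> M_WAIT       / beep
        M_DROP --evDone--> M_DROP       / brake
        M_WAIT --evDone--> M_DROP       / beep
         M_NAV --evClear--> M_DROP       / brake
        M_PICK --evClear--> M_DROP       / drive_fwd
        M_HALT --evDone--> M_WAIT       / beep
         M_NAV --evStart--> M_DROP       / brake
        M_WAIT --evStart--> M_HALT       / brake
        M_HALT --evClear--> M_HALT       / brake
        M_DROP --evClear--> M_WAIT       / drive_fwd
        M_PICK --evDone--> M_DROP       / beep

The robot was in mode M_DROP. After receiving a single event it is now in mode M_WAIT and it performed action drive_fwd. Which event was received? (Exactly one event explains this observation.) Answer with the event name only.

evClear

try evClear: (M_DROP, evClear) → (M_WAIT, drive_fwd)  ← matches
try evStart: (M_DROP, evStart) → (M_DROP, rotate)
try evDone: (M_DROP, evDone) → (M_DROP, brake)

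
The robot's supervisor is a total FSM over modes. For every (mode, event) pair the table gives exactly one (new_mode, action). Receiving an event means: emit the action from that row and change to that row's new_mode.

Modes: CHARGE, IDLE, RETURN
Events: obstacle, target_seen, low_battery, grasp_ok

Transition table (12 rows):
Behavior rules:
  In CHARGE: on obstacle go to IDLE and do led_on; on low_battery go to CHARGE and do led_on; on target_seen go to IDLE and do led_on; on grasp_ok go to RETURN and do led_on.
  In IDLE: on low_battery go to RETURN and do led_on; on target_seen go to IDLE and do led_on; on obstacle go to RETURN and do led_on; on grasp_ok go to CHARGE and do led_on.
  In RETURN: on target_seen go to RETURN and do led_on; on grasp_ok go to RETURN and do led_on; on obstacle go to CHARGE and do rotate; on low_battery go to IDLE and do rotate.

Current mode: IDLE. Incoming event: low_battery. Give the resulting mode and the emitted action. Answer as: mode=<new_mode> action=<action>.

current mode = IDLE; filter table to that mode:
  (IDLE, low_battery) → (RETURN, led_on)  ← event matches
  (IDLE, target_seen) → (IDLE, led_on)
  (IDLE, obstacle) → (RETURN, led_on)
  (IDLE, grasp_ok) → (CHARGE, led_on)
event = low_battery selects (RETURN, led_on)

mode=RETURN action=led_on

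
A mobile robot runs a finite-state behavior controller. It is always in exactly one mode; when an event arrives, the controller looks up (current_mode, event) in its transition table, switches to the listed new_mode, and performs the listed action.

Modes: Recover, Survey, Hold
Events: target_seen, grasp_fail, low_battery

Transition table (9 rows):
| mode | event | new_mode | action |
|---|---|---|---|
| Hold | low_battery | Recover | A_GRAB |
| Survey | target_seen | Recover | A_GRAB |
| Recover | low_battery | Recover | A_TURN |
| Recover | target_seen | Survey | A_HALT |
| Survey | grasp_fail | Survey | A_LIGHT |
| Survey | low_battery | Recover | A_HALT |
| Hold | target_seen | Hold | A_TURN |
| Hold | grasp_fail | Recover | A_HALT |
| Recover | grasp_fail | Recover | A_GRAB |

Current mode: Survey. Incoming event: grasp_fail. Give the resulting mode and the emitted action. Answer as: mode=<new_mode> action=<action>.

mode=Survey action=A_LIGHT

current mode = Survey; filter table to that mode:
  (Survey, target_seen) → (Recover, A_GRAB)
  (Survey, grasp_fail) → (Survey, A_LIGHT)  ← event matches
  (Survey, low_battery) → (Recover, A_HALT)
event = grasp_fail selects (Survey, A_LIGHT)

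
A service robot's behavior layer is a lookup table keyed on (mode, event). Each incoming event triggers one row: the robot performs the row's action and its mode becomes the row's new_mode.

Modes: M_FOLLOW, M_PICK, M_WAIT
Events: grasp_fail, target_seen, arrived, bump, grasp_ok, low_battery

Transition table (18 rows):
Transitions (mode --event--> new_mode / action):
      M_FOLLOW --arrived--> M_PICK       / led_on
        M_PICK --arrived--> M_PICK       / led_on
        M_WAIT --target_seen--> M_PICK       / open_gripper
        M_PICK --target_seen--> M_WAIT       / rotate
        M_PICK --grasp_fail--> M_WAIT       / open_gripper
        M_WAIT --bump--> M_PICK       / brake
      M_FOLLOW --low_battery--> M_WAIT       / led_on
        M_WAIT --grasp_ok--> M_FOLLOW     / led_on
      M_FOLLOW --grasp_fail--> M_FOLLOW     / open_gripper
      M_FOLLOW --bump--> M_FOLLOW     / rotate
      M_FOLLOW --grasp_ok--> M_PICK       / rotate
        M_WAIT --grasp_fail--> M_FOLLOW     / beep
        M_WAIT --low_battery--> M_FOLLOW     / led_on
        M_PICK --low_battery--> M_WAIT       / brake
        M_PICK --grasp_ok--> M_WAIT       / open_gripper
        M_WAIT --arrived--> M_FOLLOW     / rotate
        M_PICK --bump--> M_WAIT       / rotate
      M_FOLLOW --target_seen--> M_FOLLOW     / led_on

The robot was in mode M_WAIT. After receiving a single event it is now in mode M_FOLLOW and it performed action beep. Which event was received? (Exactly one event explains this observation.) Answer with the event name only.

try grasp_fail: (M_WAIT, grasp_fail) → (M_FOLLOW, beep)  ← matches
try target_seen: (M_WAIT, target_seen) → (M_PICK, open_gripper)
try arrived: (M_WAIT, arrived) → (M_FOLLOW, rotate)
try bump: (M_WAIT, bump) → (M_PICK, brake)
try grasp_ok: (M_WAIT, grasp_ok) → (M_FOLLOW, led_on)
try low_battery: (M_WAIT, low_battery) → (M_FOLLOW, led_on)

grasp_fail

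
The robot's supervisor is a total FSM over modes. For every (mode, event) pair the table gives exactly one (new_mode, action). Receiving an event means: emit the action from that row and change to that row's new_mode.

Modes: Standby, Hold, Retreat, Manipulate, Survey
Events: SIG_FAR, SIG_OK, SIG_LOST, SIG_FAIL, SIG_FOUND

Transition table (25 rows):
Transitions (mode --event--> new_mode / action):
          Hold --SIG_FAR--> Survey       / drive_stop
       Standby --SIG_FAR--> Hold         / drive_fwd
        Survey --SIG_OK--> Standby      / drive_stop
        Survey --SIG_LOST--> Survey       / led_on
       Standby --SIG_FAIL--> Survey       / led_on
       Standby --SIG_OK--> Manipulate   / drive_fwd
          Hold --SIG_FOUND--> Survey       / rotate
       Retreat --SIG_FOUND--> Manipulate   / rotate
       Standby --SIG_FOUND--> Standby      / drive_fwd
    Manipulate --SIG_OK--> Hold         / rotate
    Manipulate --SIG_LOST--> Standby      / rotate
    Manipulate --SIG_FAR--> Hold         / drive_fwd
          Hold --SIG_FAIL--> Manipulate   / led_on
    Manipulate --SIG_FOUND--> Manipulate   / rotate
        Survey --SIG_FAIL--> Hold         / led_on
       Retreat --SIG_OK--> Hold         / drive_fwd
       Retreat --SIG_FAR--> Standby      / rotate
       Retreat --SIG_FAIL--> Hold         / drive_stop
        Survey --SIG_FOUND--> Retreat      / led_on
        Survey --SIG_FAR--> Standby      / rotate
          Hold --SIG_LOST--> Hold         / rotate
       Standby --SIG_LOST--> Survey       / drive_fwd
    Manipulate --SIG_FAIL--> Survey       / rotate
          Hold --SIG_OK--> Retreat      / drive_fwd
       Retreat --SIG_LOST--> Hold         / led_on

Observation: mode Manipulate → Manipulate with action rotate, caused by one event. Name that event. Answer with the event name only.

SIG_FOUND

try SIG_FAR: (Manipulate, SIG_FAR) → (Hold, drive_fwd)
try SIG_OK: (Manipulate, SIG_OK) → (Hold, rotate)
try SIG_LOST: (Manipulate, SIG_LOST) → (Standby, rotate)
try SIG_FAIL: (Manipulate, SIG_FAIL) → (Survey, rotate)
try SIG_FOUND: (Manipulate, SIG_FOUND) → (Manipulate, rotate)  ← matches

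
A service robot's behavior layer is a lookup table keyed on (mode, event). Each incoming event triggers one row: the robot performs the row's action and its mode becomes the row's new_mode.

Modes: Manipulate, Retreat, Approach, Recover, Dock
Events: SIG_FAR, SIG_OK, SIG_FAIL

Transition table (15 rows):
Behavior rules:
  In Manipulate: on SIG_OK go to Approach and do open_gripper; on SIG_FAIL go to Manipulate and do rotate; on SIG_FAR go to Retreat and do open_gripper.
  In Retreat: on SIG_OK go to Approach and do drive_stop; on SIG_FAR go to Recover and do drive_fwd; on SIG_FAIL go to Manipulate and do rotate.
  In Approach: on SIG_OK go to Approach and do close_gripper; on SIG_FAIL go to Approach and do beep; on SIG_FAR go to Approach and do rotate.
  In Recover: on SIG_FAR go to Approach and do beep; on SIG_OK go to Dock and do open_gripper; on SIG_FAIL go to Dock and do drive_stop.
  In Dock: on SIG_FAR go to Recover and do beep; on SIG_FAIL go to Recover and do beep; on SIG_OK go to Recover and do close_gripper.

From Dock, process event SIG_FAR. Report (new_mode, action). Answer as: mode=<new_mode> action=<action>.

current mode = Dock; filter table to that mode:
  (Dock, SIG_FAR) → (Recover, beep)  ← event matches
  (Dock, SIG_FAIL) → (Recover, beep)
  (Dock, SIG_OK) → (Recover, close_gripper)
event = SIG_FAR selects (Recover, beep)

mode=Recover action=beep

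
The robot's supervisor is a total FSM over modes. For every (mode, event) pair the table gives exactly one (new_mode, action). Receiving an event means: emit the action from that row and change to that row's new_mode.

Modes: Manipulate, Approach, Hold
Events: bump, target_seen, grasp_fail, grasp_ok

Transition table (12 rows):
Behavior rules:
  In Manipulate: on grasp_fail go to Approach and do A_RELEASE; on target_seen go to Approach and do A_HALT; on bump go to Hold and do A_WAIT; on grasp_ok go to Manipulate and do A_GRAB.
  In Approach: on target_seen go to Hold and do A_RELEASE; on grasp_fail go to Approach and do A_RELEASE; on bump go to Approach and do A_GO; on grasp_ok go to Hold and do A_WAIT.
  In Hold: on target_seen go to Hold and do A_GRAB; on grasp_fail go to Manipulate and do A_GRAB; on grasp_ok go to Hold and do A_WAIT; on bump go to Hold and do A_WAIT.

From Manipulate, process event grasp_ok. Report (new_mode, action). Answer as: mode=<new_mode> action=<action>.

current mode = Manipulate; filter table to that mode:
  (Manipulate, grasp_fail) → (Approach, A_RELEASE)
  (Manipulate, target_seen) → (Approach, A_HALT)
  (Manipulate, bump) → (Hold, A_WAIT)
  (Manipulate, grasp_ok) → (Manipulate, A_GRAB)  ← event matches
event = grasp_ok selects (Manipulate, A_GRAB)

mode=Manipulate action=A_GRAB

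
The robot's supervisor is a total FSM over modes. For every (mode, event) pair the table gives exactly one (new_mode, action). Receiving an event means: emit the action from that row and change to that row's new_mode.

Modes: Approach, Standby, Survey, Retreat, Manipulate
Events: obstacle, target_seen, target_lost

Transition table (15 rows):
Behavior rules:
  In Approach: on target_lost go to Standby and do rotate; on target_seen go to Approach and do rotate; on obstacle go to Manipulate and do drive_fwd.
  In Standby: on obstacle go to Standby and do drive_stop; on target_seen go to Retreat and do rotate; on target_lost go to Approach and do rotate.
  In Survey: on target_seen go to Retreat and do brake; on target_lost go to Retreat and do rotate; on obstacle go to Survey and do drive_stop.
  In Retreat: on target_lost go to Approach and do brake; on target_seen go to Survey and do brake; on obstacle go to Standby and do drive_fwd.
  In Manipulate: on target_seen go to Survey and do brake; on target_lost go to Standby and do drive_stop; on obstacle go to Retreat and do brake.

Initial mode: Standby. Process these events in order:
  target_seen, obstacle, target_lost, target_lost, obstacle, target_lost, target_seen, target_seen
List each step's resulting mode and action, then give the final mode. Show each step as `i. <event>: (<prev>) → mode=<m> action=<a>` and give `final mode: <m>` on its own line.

1. target_seen: (Standby) → mode=Retreat action=rotate
2. obstacle: (Retreat) → mode=Standby action=drive_fwd
3. target_lost: (Standby) → mode=Approach action=rotate
4. target_lost: (Approach) → mode=Standby action=rotate
5. obstacle: (Standby) → mode=Standby action=drive_stop
6. target_lost: (Standby) → mode=Approach action=rotate
7. target_seen: (Approach) → mode=Approach action=rotate
8. target_seen: (Approach) → mode=Approach action=rotate

final mode: Approach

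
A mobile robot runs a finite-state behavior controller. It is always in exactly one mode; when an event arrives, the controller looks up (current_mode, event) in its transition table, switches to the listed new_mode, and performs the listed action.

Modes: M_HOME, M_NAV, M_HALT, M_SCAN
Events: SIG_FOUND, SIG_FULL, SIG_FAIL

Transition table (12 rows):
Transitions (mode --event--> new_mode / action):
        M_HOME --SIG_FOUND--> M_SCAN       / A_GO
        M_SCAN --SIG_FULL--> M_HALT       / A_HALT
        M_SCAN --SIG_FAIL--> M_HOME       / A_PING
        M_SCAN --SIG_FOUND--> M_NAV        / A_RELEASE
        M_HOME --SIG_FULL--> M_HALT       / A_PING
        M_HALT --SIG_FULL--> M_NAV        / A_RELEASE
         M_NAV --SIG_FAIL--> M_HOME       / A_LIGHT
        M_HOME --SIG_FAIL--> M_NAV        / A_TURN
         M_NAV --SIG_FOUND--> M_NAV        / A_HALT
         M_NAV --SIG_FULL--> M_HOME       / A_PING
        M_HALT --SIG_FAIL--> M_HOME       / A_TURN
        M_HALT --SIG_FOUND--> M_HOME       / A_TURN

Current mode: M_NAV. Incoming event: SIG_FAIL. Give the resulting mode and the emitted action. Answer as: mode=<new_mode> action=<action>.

mode=M_HOME action=A_LIGHT

current mode = M_NAV; filter table to that mode:
  (M_NAV, SIG_FAIL) → (M_HOME, A_LIGHT)  ← event matches
  (M_NAV, SIG_FOUND) → (M_NAV, A_HALT)
  (M_NAV, SIG_FULL) → (M_HOME, A_PING)
event = SIG_FAIL selects (M_HOME, A_LIGHT)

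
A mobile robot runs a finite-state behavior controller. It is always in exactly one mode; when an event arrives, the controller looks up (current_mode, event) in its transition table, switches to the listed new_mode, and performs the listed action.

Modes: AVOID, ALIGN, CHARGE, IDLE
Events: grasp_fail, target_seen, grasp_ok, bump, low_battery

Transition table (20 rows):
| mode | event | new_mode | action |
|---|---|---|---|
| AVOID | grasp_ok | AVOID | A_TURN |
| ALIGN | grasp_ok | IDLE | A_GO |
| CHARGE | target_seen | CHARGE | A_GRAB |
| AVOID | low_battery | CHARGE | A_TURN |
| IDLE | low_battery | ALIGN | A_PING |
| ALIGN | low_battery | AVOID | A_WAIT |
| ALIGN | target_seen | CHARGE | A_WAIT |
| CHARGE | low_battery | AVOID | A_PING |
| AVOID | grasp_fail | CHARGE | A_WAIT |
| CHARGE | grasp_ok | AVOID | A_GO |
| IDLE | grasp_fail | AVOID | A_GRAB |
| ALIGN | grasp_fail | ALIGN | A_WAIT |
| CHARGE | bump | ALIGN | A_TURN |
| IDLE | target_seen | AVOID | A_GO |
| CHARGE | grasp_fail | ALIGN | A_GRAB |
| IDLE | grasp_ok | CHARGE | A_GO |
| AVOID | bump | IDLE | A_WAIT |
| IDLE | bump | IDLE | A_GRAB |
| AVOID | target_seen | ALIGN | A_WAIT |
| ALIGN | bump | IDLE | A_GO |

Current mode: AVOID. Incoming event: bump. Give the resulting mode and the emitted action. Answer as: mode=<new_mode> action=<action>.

mode=IDLE action=A_WAIT

current mode = AVOID; filter table to that mode:
  (AVOID, grasp_ok) → (AVOID, A_TURN)
  (AVOID, low_battery) → (CHARGE, A_TURN)
  (AVOID, grasp_fail) → (CHARGE, A_WAIT)
  (AVOID, bump) → (IDLE, A_WAIT)  ← event matches
  (AVOID, target_seen) → (ALIGN, A_WAIT)
event = bump selects (IDLE, A_WAIT)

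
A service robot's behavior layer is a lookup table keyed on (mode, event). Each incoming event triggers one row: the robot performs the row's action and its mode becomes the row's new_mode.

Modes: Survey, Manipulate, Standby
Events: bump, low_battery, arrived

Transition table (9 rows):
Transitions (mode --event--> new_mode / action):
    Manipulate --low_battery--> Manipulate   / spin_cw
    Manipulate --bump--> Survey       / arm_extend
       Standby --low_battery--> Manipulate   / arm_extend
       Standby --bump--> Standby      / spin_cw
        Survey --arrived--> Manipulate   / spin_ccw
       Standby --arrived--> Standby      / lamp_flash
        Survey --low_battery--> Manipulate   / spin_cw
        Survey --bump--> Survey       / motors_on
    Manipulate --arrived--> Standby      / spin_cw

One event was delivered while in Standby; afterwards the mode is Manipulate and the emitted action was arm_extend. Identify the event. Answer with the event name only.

low_battery

try bump: (Standby, bump) → (Standby, spin_cw)
try low_battery: (Standby, low_battery) → (Manipulate, arm_extend)  ← matches
try arrived: (Standby, arrived) → (Standby, lamp_flash)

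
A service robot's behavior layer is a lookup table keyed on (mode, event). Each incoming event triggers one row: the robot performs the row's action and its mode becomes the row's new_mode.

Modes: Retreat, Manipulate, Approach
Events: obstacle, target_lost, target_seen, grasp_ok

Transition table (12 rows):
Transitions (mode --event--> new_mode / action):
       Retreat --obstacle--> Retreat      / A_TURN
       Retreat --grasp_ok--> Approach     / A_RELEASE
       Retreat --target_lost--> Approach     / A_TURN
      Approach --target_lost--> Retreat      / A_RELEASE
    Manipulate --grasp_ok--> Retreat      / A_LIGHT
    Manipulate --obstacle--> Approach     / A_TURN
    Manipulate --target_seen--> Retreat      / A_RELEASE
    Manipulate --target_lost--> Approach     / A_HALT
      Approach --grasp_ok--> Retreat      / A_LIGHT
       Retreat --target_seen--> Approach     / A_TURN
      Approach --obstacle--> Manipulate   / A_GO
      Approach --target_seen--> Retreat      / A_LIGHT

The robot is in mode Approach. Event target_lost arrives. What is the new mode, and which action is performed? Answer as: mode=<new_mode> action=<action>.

mode=Retreat action=A_RELEASE

current mode = Approach; filter table to that mode:
  (Approach, target_lost) → (Retreat, A_RELEASE)  ← event matches
  (Approach, grasp_ok) → (Retreat, A_LIGHT)
  (Approach, obstacle) → (Manipulate, A_GO)
  (Approach, target_seen) → (Retreat, A_LIGHT)
event = target_lost selects (Retreat, A_RELEASE)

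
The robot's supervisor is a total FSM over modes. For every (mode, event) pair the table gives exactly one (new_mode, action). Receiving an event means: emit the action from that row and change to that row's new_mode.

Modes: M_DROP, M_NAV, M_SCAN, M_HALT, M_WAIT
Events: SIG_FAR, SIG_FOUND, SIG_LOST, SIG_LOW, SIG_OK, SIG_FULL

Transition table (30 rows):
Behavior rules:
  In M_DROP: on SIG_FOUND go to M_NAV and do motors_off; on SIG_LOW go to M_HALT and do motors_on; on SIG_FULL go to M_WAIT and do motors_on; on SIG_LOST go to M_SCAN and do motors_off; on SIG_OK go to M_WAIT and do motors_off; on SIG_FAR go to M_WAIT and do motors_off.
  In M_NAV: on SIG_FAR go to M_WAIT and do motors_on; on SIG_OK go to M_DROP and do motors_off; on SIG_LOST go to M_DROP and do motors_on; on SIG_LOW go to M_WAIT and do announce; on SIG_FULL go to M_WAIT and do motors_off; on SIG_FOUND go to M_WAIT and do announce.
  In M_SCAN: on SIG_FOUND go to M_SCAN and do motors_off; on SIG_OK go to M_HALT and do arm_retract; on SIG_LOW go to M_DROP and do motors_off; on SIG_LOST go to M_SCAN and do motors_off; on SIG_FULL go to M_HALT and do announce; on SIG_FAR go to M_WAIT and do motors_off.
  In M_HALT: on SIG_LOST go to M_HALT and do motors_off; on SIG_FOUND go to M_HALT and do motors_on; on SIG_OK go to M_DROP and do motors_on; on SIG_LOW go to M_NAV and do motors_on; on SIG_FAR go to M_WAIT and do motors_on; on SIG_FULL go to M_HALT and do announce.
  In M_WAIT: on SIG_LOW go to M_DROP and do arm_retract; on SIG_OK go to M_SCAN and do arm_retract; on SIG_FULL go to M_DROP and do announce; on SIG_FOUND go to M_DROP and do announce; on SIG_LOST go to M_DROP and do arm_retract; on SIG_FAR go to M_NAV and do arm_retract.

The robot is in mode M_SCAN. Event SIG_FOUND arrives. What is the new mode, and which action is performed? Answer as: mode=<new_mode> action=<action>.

mode=M_SCAN action=motors_off

current mode = M_SCAN; filter table to that mode:
  (M_SCAN, SIG_FOUND) → (M_SCAN, motors_off)  ← event matches
  (M_SCAN, SIG_OK) → (M_HALT, arm_retract)
  (M_SCAN, SIG_LOW) → (M_DROP, motors_off)
  (M_SCAN, SIG_LOST) → (M_SCAN, motors_off)
  (M_SCAN, SIG_FULL) → (M_HALT, announce)
  (M_SCAN, SIG_FAR) → (M_WAIT, motors_off)
event = SIG_FOUND selects (M_SCAN, motors_off)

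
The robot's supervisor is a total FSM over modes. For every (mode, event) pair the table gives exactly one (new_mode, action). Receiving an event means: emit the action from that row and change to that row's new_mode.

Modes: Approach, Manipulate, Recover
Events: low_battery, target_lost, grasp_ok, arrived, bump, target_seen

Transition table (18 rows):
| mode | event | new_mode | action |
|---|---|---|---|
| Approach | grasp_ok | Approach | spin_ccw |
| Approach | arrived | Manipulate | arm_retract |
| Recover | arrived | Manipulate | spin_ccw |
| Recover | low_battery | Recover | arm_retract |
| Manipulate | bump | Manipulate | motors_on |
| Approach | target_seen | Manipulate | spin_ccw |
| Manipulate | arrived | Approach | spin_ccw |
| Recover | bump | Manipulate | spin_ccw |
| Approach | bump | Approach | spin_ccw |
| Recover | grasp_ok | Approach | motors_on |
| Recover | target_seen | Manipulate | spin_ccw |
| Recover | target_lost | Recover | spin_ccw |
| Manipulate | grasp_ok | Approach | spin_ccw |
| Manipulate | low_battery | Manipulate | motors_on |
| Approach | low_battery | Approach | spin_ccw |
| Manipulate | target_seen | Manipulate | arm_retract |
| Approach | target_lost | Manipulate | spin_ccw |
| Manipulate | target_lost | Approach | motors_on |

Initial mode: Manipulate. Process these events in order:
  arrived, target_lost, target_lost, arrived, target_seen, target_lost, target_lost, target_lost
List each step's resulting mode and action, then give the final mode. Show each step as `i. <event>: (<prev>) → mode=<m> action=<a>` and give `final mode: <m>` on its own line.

1. arrived: (Manipulate) → mode=Approach action=spin_ccw
2. target_lost: (Approach) → mode=Manipulate action=spin_ccw
3. target_lost: (Manipulate) → mode=Approach action=motors_on
4. arrived: (Approach) → mode=Manipulate action=arm_retract
5. target_seen: (Manipulate) → mode=Manipulate action=arm_retract
6. target_lost: (Manipulate) → mode=Approach action=motors_on
7. target_lost: (Approach) → mode=Manipulate action=spin_ccw
8. target_lost: (Manipulate) → mode=Approach action=motors_on

final mode: Approach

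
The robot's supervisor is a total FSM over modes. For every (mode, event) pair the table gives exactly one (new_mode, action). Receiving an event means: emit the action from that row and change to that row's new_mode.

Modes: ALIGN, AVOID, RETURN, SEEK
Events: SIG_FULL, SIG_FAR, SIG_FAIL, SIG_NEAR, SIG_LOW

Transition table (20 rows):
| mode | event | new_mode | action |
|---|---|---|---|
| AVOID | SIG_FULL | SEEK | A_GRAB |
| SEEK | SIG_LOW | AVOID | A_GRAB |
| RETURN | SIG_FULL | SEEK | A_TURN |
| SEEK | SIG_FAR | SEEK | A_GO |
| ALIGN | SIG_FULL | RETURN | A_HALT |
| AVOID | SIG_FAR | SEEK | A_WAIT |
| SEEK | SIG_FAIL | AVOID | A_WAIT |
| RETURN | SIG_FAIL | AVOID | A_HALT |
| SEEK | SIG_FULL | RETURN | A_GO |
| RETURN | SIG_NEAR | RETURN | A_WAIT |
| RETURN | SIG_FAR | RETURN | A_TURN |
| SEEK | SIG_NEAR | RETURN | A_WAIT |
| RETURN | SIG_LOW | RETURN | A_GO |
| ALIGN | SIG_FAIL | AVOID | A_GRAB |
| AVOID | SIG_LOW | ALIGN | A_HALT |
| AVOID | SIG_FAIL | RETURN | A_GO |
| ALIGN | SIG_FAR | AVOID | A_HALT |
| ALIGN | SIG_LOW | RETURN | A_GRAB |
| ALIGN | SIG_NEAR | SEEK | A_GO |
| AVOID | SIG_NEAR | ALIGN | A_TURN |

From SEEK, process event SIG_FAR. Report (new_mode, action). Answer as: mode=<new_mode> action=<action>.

mode=SEEK action=A_GO

current mode = SEEK; filter table to that mode:
  (SEEK, SIG_LOW) → (AVOID, A_GRAB)
  (SEEK, SIG_FAR) → (SEEK, A_GO)  ← event matches
  (SEEK, SIG_FAIL) → (AVOID, A_WAIT)
  (SEEK, SIG_FULL) → (RETURN, A_GO)
  (SEEK, SIG_NEAR) → (RETURN, A_WAIT)
event = SIG_FAR selects (SEEK, A_GO)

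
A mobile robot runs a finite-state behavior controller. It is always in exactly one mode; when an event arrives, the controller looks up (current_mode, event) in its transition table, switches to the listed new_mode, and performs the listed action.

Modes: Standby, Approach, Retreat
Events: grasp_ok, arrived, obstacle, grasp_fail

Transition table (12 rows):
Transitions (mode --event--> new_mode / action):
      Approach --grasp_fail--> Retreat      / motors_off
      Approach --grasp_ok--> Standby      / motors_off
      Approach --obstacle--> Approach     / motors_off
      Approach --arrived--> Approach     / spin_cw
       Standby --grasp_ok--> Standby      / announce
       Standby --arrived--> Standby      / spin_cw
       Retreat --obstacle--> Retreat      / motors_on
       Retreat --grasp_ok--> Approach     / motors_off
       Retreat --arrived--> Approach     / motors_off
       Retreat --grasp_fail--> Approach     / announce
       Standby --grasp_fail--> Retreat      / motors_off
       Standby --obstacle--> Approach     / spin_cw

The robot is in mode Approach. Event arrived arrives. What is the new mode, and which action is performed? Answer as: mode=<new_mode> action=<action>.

current mode = Approach; filter table to that mode:
  (Approach, grasp_fail) → (Retreat, motors_off)
  (Approach, grasp_ok) → (Standby, motors_off)
  (Approach, obstacle) → (Approach, motors_off)
  (Approach, arrived) → (Approach, spin_cw)  ← event matches
event = arrived selects (Approach, spin_cw)

mode=Approach action=spin_cw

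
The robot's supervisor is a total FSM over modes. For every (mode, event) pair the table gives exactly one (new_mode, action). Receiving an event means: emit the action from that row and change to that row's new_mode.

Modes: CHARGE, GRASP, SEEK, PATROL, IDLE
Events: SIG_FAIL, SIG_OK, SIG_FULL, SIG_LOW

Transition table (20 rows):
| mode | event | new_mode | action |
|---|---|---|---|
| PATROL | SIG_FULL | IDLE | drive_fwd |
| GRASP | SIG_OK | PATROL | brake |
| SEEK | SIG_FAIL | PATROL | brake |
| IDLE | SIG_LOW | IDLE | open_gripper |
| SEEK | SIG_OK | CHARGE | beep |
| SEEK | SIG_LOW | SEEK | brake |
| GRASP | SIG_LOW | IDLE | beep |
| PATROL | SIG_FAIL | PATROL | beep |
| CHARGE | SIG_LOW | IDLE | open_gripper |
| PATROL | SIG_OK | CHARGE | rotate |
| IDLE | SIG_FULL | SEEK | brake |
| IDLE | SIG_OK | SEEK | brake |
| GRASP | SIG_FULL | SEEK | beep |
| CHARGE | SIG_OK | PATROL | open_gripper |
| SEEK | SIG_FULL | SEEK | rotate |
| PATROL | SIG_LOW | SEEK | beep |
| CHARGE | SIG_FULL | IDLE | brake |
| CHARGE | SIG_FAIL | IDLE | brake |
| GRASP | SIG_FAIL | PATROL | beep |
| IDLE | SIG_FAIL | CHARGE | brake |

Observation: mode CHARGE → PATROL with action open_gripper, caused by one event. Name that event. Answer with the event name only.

try SIG_FAIL: (CHARGE, SIG_FAIL) → (IDLE, brake)
try SIG_OK: (CHARGE, SIG_OK) → (PATROL, open_gripper)  ← matches
try SIG_FULL: (CHARGE, SIG_FULL) → (IDLE, brake)
try SIG_LOW: (CHARGE, SIG_LOW) → (IDLE, open_gripper)

SIG_OK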